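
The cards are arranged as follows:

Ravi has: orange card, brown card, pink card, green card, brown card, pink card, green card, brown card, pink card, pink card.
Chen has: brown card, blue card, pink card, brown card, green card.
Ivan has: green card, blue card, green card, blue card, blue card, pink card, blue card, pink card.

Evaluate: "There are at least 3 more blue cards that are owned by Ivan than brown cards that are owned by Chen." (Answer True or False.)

False

blue cards owned by Ivan: 4.
brown cards owned by Chen: 2.
The claim requires 4 − 2 = 2 ≥ 3, which does not hold.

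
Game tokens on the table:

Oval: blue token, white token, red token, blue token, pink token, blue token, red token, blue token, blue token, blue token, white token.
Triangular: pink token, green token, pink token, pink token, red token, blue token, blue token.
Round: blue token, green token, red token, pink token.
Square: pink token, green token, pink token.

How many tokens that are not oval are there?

Total tokens: 25; with the excluded value: 11; remaining 25 − 11 = 14.

14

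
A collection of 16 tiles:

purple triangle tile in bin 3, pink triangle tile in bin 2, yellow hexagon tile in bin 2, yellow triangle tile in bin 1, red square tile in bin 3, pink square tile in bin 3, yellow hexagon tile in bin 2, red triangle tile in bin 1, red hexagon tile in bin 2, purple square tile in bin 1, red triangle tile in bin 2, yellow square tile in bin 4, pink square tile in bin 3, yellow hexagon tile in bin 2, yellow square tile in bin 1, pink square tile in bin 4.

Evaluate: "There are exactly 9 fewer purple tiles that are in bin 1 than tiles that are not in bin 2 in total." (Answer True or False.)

There is 1 purple tile in bin 1.
There are 10 tiles that are not in bin 2.
The claim requires 10 − 1 (= 9) to equal 9, which holds.

True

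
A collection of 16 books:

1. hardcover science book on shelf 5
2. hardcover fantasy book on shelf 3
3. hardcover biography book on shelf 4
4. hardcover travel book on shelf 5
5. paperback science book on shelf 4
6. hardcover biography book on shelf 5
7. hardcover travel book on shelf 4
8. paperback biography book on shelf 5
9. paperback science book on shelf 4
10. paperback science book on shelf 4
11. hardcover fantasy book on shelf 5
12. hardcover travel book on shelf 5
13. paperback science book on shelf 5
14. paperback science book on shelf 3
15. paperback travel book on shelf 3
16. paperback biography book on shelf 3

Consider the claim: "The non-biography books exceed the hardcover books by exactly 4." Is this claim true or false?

True

|non-biography books| = 12.
|hardcover books| = 8.
The claim requires 12 − 8 (= 4) to equal 4, which holds.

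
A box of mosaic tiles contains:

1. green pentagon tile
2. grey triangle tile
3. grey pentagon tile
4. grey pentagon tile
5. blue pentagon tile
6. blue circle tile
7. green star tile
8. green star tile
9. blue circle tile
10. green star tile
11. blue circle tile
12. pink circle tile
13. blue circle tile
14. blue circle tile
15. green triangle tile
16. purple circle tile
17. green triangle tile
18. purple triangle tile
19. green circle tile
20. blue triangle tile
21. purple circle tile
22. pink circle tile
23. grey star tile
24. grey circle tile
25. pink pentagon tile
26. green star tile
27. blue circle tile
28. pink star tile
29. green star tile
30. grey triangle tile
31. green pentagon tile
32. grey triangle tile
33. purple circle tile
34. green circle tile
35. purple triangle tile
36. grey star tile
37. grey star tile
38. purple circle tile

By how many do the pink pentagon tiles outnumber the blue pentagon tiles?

pink pentagon tiles: 1.
blue pentagon tiles: 1.
1 − 1 = 0.

0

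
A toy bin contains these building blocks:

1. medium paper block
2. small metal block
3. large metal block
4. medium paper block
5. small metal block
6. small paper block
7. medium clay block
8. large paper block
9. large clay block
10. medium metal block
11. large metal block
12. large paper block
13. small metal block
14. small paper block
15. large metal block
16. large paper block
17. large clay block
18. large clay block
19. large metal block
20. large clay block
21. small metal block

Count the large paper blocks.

3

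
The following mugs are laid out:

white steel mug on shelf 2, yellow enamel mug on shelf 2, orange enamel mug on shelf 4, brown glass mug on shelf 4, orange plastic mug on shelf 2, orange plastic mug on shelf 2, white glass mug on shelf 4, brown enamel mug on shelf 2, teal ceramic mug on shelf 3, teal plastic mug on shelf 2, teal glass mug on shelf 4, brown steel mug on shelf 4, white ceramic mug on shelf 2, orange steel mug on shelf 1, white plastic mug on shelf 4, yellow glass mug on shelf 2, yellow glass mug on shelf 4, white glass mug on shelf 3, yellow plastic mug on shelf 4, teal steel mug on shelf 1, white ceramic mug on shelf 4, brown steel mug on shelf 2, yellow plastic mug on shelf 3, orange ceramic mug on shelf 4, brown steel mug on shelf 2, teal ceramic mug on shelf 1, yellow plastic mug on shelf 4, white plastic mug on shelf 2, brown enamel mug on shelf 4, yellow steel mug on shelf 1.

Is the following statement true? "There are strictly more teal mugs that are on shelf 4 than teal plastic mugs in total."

|teal mugs on shelf 4| = 1.
|teal plastic mugs| = 1.
The claim requires 1 > 1, which does not hold.

False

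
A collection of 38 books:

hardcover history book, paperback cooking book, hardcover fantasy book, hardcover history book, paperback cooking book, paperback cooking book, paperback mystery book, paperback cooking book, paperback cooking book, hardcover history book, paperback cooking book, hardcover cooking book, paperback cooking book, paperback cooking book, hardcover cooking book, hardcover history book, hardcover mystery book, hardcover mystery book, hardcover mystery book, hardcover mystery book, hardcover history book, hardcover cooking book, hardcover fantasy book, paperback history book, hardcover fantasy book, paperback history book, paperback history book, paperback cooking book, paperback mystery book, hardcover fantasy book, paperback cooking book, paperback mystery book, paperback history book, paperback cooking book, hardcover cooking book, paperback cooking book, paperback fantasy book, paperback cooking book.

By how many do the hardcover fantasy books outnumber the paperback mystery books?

1

hardcover fantasy books: 4.
paperback mystery books: 3.
4 − 3 = 1.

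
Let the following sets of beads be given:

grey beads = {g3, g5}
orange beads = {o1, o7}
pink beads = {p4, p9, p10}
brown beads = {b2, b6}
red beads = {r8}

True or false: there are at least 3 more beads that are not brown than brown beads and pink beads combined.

There are 8 beads that are not brown.
brown beads: 2; pink beads: 3; combined: 2 + 3 = 5.
The claim requires 8 − 5 = 3 ≥ 3, which holds.

True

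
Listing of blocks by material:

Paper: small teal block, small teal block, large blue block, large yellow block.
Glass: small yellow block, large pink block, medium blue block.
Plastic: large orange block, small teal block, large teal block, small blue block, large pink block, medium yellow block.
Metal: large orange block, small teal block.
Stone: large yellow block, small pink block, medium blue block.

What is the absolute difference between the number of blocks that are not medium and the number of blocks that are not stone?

blocks that are not medium: 15. blocks that are not stone: 15.
|15 − 15| = 15 − 15 = 0.

0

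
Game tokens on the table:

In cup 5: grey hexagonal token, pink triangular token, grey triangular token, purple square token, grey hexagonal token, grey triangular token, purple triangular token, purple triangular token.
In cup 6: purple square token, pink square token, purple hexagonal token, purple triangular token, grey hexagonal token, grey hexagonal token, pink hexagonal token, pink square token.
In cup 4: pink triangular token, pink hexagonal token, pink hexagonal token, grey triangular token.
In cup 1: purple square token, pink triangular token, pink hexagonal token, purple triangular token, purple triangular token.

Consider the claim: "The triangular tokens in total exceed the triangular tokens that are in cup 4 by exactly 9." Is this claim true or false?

triangular tokens: 11.
triangular tokens in cup 4: 2.
The claim requires 11 − 2 (= 9) to equal 9, which holds.

True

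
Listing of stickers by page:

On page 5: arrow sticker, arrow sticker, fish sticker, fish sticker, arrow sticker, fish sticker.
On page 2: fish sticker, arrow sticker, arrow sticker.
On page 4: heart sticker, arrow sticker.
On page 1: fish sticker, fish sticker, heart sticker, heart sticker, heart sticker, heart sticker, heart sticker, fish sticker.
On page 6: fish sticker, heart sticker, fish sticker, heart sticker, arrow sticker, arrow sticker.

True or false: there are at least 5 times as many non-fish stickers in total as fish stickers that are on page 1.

non-fish stickers: 16.
fish stickers on page 1: 3.
The claim requires 16 ≥ 5 × 3 = 15, which holds.

True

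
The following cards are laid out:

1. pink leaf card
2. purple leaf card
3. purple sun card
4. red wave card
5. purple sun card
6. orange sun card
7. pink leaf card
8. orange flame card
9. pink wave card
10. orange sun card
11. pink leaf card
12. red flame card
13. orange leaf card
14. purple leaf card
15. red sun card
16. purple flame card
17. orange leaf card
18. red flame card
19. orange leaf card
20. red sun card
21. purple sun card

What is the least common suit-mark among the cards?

wave

Counts by suit-mark: leaf 8, sun 7, flame 4, wave 2.
The minimum is 2, held uniquely by wave.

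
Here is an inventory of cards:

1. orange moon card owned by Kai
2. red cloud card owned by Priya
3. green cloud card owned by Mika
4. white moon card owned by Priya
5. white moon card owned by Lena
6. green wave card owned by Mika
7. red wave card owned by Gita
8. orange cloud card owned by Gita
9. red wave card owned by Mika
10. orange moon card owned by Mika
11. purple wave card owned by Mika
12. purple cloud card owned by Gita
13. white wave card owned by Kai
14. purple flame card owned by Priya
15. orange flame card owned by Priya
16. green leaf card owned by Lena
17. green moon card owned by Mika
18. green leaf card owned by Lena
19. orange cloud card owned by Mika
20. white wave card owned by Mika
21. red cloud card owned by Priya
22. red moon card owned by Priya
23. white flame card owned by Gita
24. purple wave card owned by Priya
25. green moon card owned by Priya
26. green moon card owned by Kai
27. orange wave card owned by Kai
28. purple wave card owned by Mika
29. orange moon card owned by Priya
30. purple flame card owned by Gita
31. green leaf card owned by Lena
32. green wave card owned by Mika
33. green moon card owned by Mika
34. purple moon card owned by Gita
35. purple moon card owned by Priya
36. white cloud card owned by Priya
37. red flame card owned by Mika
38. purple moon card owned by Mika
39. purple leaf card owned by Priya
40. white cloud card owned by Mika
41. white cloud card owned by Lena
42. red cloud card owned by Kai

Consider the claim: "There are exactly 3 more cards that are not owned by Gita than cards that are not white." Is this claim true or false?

cards that are not owned by Gita: 36.
cards that are not white: 34.
The claim requires 36 − 34 (= 2) to equal 3, which does not hold.

False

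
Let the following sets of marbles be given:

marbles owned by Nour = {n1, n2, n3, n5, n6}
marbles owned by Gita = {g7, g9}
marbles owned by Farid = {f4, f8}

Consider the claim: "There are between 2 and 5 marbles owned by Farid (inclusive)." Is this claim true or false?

Count of marbles owned by Farid: 2.
The claim requires 2 ≤ 2 ≤ 5, which holds.

True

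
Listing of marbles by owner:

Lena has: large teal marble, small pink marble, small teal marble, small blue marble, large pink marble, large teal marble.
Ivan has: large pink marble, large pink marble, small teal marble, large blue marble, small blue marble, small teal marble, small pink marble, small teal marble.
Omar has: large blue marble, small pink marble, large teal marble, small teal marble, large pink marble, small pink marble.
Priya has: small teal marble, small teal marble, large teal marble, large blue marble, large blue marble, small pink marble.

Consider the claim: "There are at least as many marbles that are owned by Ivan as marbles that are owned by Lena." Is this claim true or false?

marbles owned by Ivan: 8.
marbles owned by Lena: 6.
The claim requires 8 ≥ 6, which holds.

True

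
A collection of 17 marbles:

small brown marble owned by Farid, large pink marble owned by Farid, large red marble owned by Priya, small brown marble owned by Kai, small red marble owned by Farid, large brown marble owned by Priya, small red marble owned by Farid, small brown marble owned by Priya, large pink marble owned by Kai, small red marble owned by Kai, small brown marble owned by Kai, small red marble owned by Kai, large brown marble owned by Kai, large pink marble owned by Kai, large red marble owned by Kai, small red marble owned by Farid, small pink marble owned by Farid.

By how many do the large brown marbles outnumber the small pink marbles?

1

large brown marbles: 2.
small pink marbles: 1.
2 − 1 = 1.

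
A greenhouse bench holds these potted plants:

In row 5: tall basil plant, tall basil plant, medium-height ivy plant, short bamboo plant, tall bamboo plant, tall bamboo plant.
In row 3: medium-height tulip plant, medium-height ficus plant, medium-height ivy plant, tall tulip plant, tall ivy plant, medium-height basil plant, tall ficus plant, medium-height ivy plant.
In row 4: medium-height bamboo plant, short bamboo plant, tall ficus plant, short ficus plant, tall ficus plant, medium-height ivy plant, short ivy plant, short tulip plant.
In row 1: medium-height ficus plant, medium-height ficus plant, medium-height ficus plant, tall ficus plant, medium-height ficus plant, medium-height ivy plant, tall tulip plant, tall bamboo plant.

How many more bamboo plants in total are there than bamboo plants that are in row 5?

3

bamboo plants: 6.
bamboo plants in row 5: 3.
6 − 3 = 3.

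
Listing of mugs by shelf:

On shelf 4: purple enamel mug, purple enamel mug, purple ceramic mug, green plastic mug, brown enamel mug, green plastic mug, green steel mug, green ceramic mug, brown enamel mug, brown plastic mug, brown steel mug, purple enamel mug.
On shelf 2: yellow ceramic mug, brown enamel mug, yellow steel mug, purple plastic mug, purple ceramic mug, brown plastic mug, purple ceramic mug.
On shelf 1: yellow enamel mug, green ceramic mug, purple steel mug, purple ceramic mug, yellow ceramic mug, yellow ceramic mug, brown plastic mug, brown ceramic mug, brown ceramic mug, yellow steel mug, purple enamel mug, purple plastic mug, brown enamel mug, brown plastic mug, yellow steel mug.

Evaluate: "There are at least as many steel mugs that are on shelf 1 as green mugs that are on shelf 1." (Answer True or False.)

True

|steel mugs on shelf 1| = 3.
|green mugs on shelf 1| = 1.
The claim requires 3 ≥ 1, which holds.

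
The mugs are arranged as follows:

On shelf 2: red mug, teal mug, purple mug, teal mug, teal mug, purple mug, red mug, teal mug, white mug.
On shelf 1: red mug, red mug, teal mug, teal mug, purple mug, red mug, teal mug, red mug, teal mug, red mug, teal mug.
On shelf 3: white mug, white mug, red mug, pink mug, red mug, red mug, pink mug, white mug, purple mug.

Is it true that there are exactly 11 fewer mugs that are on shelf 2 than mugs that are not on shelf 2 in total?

True

|mugs on shelf 2| = 9.
|mugs that are not on shelf 2| = 20.
The claim requires 20 − 9 (= 11) to equal 11, which holds.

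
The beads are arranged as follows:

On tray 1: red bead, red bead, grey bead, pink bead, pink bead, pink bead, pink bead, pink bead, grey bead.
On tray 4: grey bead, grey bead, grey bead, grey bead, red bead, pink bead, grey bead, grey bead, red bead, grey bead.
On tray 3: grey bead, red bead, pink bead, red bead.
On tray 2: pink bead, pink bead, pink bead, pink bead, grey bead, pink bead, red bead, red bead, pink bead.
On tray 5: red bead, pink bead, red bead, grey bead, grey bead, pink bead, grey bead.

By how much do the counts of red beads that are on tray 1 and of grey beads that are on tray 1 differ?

red beads on tray 1: 2. grey beads on tray 1: 2.
|2 − 2| = 2 − 2 = 0.

0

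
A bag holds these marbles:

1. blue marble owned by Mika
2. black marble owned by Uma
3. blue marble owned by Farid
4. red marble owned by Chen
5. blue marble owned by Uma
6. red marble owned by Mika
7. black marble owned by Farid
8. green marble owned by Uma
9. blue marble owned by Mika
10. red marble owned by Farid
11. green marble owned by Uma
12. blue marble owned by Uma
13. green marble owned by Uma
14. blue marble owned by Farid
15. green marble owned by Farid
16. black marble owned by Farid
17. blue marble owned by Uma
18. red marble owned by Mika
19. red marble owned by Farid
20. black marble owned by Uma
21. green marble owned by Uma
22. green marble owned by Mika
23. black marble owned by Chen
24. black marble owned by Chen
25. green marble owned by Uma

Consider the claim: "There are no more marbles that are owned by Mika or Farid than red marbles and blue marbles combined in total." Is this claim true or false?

True

|marbles owned by Mika or Farid| = 12.
red marbles: 5; blue marbles: 7; combined: 5 + 7 = 12.
The claim requires 12 ≤ 12, which holds.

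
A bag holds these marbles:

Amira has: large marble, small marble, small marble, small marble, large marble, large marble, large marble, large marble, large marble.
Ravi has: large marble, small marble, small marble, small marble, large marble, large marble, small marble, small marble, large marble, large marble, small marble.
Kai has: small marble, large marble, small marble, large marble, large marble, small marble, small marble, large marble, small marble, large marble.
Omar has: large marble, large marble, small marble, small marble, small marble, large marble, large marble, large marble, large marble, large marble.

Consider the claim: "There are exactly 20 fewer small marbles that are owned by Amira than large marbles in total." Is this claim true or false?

True

|small marbles owned by Amira| = 3.
|large marbles| = 23.
The claim requires 23 − 3 (= 20) to equal 20, which holds.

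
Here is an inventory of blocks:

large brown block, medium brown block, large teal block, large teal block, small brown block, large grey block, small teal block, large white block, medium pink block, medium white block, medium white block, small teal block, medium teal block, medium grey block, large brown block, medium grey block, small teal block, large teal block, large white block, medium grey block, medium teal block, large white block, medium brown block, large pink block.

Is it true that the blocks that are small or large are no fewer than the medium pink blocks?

There are 14 blocks that are small or large.
There is 1 medium pink block.
The claim requires 14 ≥ 1, which holds.

True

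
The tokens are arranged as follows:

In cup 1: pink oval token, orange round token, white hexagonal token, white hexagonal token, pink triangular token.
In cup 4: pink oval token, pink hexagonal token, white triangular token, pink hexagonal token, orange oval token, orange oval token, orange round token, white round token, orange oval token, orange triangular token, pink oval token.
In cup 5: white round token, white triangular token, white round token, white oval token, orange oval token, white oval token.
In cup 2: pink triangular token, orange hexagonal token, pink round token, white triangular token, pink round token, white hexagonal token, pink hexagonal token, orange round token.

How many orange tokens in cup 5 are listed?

1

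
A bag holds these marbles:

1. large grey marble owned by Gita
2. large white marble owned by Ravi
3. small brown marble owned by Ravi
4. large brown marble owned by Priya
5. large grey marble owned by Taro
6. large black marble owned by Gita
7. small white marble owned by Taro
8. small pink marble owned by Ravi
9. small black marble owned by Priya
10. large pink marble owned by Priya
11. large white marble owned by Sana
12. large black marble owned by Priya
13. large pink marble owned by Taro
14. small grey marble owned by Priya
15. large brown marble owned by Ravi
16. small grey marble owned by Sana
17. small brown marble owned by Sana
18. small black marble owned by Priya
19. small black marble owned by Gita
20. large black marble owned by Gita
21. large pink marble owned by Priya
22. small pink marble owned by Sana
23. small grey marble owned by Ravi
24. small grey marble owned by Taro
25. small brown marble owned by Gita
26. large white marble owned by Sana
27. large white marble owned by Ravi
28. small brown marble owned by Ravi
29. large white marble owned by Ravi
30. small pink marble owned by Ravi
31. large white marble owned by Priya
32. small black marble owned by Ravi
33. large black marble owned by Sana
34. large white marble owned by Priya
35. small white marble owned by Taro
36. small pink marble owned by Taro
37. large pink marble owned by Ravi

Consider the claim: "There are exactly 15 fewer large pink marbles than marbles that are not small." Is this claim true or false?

True

large pink marbles: 4.
marbles that are not small: 19.
The claim requires 19 − 4 (= 15) to equal 15, which holds.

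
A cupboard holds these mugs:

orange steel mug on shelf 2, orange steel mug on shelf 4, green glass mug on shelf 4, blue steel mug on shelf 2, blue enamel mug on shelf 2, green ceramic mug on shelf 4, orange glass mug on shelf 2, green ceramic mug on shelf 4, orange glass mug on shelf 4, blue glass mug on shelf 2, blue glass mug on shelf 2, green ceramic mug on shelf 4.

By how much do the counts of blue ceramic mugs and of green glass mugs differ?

blue ceramic mugs: 0. green glass mugs: 1.
|0 − 1| = 1 − 0 = 1.

1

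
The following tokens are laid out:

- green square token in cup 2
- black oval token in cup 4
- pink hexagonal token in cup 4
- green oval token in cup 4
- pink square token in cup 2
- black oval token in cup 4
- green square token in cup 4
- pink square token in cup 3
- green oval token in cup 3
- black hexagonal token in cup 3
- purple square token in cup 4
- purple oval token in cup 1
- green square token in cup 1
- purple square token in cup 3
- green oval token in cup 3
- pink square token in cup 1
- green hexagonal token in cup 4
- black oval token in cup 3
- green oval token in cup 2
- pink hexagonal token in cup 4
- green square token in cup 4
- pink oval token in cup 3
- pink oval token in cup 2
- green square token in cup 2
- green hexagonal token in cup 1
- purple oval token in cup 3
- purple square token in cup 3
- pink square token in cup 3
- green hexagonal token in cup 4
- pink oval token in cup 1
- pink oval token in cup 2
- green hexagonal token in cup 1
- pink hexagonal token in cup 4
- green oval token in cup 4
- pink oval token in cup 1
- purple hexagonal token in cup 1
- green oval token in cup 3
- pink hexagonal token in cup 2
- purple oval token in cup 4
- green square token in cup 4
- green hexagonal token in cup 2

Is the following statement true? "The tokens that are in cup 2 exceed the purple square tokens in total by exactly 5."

True

There are 8 tokens in cup 2.
There are 3 purple square tokens.
The claim requires 8 − 3 (= 5) to equal 5, which holds.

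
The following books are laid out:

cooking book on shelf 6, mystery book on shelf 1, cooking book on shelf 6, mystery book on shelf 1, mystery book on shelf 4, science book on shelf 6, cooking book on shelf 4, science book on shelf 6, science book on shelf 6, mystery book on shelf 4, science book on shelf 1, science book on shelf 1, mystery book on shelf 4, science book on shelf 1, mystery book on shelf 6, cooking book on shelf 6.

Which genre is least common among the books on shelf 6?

Counts by genre (restricted to books on shelf 6): science 3, cooking 3, mystery 1.
The minimum is 1, held uniquely by mystery.

mystery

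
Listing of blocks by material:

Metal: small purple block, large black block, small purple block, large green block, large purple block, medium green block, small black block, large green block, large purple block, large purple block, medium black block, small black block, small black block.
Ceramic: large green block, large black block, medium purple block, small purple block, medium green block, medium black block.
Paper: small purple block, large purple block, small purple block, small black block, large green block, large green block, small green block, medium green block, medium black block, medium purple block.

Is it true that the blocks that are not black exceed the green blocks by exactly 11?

There are 20 blocks that are not black.
There are 9 green blocks.
The claim requires 20 − 9 (= 11) to equal 11, which holds.

True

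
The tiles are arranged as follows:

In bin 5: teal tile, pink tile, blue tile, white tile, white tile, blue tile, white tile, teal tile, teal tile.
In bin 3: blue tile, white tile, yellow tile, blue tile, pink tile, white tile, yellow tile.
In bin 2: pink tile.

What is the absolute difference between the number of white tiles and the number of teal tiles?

2

white tiles: 5. teal tiles: 3.
|5 − 3| = 5 − 3 = 2.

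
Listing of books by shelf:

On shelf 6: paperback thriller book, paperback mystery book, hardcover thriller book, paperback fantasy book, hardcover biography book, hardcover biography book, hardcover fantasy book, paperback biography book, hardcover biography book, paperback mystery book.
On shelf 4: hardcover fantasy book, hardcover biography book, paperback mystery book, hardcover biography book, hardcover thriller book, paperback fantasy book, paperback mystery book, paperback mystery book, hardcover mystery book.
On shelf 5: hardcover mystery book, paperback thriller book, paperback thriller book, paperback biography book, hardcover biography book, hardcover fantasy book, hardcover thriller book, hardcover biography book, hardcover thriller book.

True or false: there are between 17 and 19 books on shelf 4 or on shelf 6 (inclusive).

books on shelf 4 or on shelf 6: 19.
The claim requires 17 ≤ 19 ≤ 19, which holds.

True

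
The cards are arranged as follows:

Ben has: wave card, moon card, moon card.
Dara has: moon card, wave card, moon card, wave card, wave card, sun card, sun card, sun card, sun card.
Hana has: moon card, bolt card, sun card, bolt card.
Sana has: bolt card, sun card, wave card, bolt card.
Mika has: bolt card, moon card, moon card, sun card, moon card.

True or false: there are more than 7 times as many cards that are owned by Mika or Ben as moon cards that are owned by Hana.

cards owned by Mika or Ben: 8.
moon cards owned by Hana: 1.
The claim requires 8 > 7 × 1 = 7, which holds.

True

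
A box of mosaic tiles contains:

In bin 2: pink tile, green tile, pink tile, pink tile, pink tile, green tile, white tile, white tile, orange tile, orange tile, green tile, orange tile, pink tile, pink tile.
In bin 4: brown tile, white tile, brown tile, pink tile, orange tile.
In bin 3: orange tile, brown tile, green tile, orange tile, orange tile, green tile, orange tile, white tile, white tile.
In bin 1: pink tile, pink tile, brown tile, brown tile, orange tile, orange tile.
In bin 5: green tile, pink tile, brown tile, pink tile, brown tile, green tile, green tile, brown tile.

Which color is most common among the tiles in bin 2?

pink

Counts by color (restricted to tiles in bin 2): pink 6, orange 3, green 3, white 2.
The maximum is 6, held uniquely by pink.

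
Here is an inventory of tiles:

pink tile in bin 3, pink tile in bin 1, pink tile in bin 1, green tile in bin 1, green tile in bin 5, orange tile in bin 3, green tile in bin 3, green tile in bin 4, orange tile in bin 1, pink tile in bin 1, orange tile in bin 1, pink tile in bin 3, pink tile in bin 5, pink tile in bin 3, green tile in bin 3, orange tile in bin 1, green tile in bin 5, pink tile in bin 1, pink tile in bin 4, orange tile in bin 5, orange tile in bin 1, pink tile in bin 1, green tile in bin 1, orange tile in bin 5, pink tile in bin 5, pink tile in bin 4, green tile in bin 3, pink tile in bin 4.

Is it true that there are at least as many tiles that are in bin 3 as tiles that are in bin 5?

|tiles in bin 3| = 7.
|tiles in bin 5| = 6.
The claim requires 7 ≥ 6, which holds.

True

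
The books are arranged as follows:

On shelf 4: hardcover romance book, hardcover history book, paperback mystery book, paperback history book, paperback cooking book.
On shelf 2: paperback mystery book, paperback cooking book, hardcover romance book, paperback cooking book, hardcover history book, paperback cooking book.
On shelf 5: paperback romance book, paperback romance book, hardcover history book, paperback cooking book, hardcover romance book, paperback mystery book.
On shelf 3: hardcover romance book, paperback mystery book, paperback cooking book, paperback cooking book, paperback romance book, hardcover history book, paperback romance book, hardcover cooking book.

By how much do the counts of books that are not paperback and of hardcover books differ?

books that are not paperback: 9. hardcover books: 9.
|9 − 9| = 9 − 9 = 0.

0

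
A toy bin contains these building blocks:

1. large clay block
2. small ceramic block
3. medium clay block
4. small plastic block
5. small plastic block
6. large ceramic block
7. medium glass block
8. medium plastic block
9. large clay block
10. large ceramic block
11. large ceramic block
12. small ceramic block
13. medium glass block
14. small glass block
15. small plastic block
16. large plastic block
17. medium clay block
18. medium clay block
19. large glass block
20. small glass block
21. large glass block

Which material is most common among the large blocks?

ceramic

Counts by material (restricted to large blocks): ceramic 3, clay 2, glass 2, plastic 1.
The maximum is 3, held uniquely by ceramic.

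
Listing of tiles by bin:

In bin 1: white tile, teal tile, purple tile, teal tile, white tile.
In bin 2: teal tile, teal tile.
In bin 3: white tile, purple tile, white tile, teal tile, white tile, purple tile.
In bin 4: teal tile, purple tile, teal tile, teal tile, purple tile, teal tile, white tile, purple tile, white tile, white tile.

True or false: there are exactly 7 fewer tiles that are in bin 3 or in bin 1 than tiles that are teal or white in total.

|tiles in bin 3 or in bin 1| = 11.
|tiles that are teal or white| = 17.
The claim requires 17 − 11 (= 6) to equal 7, which does not hold.

False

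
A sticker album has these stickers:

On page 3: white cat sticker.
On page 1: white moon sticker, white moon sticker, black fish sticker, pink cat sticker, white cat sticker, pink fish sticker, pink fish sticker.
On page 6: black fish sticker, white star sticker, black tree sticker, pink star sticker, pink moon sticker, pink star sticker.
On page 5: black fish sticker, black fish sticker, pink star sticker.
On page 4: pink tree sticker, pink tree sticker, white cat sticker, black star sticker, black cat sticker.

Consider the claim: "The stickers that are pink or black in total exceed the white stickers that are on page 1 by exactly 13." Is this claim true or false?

True

stickers that are pink or black: 16.
white stickers on page 1: 3.
The claim requires 16 − 3 (= 13) to equal 13, which holds.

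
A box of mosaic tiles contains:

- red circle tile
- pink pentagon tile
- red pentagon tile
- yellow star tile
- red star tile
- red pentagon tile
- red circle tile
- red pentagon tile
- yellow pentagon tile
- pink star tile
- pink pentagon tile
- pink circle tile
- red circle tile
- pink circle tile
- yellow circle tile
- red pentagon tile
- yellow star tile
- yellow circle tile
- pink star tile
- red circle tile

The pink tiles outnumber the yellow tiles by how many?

pink tiles: 6.
yellow tiles: 5.
6 − 5 = 1.

1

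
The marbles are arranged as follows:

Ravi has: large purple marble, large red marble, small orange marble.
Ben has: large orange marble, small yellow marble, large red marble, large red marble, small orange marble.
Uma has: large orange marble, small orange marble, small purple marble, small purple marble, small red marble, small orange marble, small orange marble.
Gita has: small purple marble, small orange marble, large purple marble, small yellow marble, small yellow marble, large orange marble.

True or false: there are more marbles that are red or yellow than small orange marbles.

|marbles that are red or yellow| = 7.
|small orange marbles| = 6.
The claim requires 7 > 6, which holds.

True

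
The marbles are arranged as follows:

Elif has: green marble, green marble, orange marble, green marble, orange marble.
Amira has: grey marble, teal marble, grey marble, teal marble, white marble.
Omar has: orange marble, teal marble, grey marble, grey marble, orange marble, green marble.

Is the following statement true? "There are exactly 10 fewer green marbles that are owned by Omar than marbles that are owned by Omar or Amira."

|green marbles owned by Omar| = 1.
|marbles owned by Omar or Amira| = 11.
The claim requires 11 − 1 (= 10) to equal 10, which holds.

True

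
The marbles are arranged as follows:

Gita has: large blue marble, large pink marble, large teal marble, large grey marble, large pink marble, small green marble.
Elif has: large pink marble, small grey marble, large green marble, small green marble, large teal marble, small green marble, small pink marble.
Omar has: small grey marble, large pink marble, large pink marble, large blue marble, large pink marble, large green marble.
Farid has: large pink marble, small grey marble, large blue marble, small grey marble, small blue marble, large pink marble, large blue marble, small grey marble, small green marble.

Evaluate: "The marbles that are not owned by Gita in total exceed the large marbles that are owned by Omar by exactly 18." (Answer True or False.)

False

|marbles that are not owned by Gita| = 22.
|large marbles owned by Omar| = 5.
The claim requires 22 − 5 (= 17) to equal 18, which does not hold.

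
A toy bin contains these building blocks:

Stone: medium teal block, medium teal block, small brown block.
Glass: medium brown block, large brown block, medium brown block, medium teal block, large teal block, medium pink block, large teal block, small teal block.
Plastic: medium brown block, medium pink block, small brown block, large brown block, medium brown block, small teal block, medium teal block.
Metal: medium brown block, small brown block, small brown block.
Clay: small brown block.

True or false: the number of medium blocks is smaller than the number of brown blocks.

There are 11 medium blocks.
There are 12 brown blocks.
The claim requires 11 < 12, which holds.

True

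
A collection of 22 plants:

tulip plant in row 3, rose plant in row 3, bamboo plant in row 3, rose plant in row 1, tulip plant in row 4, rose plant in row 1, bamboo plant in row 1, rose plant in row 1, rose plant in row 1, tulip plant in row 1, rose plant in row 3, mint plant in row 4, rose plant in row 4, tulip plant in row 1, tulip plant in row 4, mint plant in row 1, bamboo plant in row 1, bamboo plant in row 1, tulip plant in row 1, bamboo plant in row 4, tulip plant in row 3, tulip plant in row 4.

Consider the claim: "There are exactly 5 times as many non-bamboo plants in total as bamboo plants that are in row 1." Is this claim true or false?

non-bamboo plants: 17.
bamboo plants in row 1: 3.
The claim requires 17 = 5 × 3 = 15, which does not hold.

False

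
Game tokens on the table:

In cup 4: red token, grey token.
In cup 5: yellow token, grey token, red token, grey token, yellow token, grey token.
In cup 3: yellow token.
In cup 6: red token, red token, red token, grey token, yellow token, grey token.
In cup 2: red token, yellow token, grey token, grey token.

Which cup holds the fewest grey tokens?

Counts by cup (restricted to grey tokens): cup 5→3, cup 6→2, cup 2→2, cup 4→1, cup 3→0.
The minimum is 0, held uniquely by cup 3.

cup 3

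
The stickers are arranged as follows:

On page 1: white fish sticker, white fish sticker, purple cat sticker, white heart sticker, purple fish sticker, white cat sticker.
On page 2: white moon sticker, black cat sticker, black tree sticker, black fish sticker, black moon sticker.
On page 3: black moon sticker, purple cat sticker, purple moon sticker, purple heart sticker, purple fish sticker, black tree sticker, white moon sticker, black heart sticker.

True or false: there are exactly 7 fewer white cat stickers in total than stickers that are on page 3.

|white cat stickers| = 1.
|stickers on page 3| = 8.
The claim requires 8 − 1 (= 7) to equal 7, which holds.

True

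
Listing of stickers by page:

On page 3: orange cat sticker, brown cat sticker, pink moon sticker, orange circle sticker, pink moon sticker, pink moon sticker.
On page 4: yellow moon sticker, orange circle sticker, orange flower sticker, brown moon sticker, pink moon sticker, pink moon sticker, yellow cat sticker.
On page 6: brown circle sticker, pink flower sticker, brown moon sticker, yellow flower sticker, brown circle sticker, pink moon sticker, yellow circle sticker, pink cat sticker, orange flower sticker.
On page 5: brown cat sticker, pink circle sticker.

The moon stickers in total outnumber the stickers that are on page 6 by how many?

moon stickers: 9.
stickers on page 6: 9.
9 − 9 = 0.

0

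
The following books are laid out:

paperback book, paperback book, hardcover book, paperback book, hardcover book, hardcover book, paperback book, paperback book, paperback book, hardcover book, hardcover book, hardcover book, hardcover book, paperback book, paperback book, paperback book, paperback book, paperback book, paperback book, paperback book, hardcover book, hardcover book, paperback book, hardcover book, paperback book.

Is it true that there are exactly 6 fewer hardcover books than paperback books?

There are 10 hardcover books.
There are 15 paperback books.
The claim requires 15 − 10 (= 5) to equal 6, which does not hold.

False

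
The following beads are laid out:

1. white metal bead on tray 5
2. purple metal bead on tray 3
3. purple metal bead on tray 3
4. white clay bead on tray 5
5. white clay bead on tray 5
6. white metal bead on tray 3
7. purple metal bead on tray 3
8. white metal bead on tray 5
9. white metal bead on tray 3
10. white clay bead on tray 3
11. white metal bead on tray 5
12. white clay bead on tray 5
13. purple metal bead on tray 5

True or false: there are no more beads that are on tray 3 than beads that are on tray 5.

True

beads on tray 3: 6.
beads on tray 5: 7.
The claim requires 6 ≤ 7, which holds.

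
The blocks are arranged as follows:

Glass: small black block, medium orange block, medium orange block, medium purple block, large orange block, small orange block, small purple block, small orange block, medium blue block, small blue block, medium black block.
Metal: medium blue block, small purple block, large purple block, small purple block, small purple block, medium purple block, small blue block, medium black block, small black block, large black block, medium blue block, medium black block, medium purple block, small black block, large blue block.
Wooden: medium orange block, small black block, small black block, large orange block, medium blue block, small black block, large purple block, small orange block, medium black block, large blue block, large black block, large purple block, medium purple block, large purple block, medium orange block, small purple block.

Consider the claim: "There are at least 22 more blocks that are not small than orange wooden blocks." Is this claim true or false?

There are 26 blocks that are not small.
There are 4 orange wooden blocks.
The claim requires 26 − 4 = 22 ≥ 22, which holds.

True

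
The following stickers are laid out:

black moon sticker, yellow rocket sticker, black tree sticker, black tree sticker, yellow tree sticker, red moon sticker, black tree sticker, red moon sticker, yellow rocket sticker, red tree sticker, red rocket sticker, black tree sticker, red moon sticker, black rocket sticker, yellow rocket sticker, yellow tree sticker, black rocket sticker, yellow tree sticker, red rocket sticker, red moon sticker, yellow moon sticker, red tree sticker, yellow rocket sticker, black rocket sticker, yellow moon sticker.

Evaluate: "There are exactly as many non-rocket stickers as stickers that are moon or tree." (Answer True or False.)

|non-rocket stickers| = 16.
|stickers that are moon or tree| = 16.
The claim requires 16 = 16, which holds.

True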